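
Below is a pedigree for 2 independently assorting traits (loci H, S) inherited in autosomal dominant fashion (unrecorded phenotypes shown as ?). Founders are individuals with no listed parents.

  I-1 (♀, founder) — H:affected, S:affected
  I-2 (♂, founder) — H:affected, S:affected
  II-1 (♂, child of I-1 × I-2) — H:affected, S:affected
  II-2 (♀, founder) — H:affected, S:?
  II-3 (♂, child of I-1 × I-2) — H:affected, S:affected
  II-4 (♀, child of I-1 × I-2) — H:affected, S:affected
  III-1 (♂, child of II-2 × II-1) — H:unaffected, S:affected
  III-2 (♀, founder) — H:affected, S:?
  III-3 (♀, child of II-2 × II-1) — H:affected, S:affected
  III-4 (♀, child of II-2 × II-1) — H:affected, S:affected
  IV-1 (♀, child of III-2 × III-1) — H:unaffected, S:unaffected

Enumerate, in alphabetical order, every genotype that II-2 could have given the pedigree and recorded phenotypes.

II-2 ∈ {Hh SS, Hh Ss, Hh ss}

H/I-1 aff ·: Hh|HH
H/I-2 aff ·: Hh|HH
H/II-1 aff I-1×I-2: Hh
H/II-2 aff ·: Hh
H/II-3 aff I-1×I-2: Hh|HH
H/II-4 aff I-1×I-2: Hh|HH
H/III-1 un II-2×II-1: hh
H/III-2 aff ·: Hh
H/III-3 aff II-2×II-1: Hh|HH
H/III-4 aff II-2×II-1: Hh|HH
H/IV-1 un III-2×III-1: hh
⇒ H over [I-1,I-2,II-1,II-2,II-3,II-4,III-1,III-2,III-3,III-4,IV-1]: 48 consistent
S/I-1 aff ·: Ss|SS
S/I-2 aff ·: Ss|SS
S/II-1 aff I-1×I-2: Ss|SS
S/II-2 ? ·: ss|Ss|SS
S/II-3 aff I-1×I-2: Ss|SS
S/II-4 aff I-1×I-2: Ss|SS
S/III-1 aff II-2×II-1: Ss
S/III-2 ? ·: ss|Ss
S/III-3 aff II-2×II-1: Ss|SS
S/III-4 aff II-2×II-1: Ss|SS
S/IV-1 un III-2×III-1: ss
⇒ S over [I-1,I-2,II-1,II-2,II-3,II-4,III-1,III-2,III-3,III-4,IV-1]: 346 consistent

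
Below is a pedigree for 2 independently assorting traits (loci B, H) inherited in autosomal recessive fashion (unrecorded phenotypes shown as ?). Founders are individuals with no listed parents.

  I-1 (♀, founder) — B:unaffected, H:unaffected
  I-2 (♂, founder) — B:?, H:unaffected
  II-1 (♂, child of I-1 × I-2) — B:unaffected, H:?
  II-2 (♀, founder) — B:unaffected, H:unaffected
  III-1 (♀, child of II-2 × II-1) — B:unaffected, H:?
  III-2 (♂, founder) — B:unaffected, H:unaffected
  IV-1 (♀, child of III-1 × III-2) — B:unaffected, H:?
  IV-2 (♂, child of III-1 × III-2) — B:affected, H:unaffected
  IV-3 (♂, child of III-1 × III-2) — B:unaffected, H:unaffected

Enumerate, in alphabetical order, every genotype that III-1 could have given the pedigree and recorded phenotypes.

III-1 ∈ {Bb HH, Bb Hh, Bb hh}

B/I-1 un ·: BB|Bb
B/I-2 ? ·: BB|Bb|bb
B/II-1 un I-1×I-2: BB|Bb
B/II-2 un ·: BB|Bb
B/III-1 un II-2×II-1: Bb
B/III-2 un ·: Bb
B/IV-1 un III-1×III-2: BB|Bb
B/IV-2 aff III-1×III-2: bb
B/IV-3 un III-1×III-2: BB|Bb
⇒ B over [I-1,I-2,II-1,II-2,III-1,III-2,IV-1,IV-2,IV-3]: 56 consistent
H/I-1 un ·: HH|Hh
H/I-2 un ·: HH|Hh
H/II-1 ? I-1×I-2: HH|Hh|hh
H/II-2 un ·: HH|Hh
H/III-1 ? II-2×II-1: HH|Hh|hh
H/III-2 un ·: HH|Hh
H/IV-1 ? III-1×III-2: HH|Hh|hh
H/IV-2 un III-1×III-2: HH|Hh
H/IV-3 un III-1×III-2: HH|Hh
⇒ H over [I-1,I-2,II-1,II-2,III-1,III-2,IV-1,IV-2,IV-3]: 378 consistent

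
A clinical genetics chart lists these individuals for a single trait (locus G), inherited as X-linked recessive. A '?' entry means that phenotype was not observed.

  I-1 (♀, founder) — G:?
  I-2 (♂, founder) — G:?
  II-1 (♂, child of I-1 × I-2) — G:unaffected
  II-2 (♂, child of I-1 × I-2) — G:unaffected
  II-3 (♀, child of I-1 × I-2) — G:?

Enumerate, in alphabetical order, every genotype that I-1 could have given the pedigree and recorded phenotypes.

I-1 ∈ {X^GX^G, X^GX^g}

G/I-1 ? ·: X^GX^G|X^GX^g
G/I-2 ? ·: X^GY|X^gY
G/II-1 un I-1×I-2: X^GY
G/II-2 un I-1×I-2: X^GY
G/II-3 ? I-1×I-2: X^GX^G|X^GX^g|X^gX^g
⇒ G over [I-1,I-2,II-1,II-2,II-3]: 6 consistent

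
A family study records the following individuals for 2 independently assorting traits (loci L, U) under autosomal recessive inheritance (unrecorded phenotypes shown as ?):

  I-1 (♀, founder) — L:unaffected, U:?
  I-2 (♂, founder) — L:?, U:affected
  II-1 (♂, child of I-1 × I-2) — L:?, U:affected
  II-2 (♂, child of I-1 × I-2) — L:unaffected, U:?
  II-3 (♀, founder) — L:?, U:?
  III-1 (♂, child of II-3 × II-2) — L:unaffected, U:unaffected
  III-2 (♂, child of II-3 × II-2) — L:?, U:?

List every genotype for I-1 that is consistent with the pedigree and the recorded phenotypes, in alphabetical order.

I-1 ∈ {LL Uu, LL uu, Ll Uu, Ll uu}

L/I-1 un ·: LL|Ll
L/I-2 ? ·: LL|Ll|ll
L/II-1 ? I-1×I-2: LL|Ll|ll
L/II-2 un I-1×I-2: LL|Ll
L/II-3 ? ·: LL|Ll|ll
L/III-1 un II-3×II-2: LL|Ll
L/III-2 ? II-3×II-2: LL|Ll|ll
⇒ L over [I-1,I-2,II-1,II-2,II-3,III-1,III-2]: 168 consistent
U/I-1 ? ·: Uu|uu
U/I-2 aff ·: uu
U/II-1 aff I-1×I-2: uu
U/II-2 ? I-1×I-2: Uu|uu
U/II-3 ? ·: UU|Uu|uu
U/III-1 un II-3×II-2: UU|Uu
U/III-2 ? II-3×II-2: UU|Uu|uu
⇒ U over [I-1,I-2,II-1,II-2,II-3,III-1,III-2]: 18 consistent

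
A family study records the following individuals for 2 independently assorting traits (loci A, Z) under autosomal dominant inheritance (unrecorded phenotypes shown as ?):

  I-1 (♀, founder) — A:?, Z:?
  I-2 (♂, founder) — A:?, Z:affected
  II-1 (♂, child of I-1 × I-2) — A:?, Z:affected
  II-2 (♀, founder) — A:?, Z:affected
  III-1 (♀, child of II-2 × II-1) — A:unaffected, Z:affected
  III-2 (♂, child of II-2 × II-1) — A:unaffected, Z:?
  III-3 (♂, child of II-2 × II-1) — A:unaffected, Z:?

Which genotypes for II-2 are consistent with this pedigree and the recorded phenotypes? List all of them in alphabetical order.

A/I-1 ? ·: aa|Aa|AA
A/I-2 ? ·: aa|Aa|AA
A/II-1 ? I-1×I-2: aa|Aa
A/II-2 ? ·: aa|Aa
A/III-1 un II-2×II-1: aa
A/III-2 un II-2×II-1: aa
A/III-3 un II-2×II-1: aa
⇒ A over [I-1,I-2,II-1,II-2,III-1,III-2,III-3]: 22 consistent
Z/I-1 ? ·: zz|Zz|ZZ
Z/I-2 aff ·: Zz|ZZ
Z/II-1 aff I-1×I-2: Zz|ZZ
Z/II-2 aff ·: Zz|ZZ
Z/III-1 aff II-2×II-1: Zz|ZZ
Z/III-2 ? II-2×II-1: zz|Zz|ZZ
Z/III-3 ? II-2×II-1: zz|Zz|ZZ
⇒ Z over [I-1,I-2,II-1,II-2,III-1,III-2,III-3]: 166 consistent

II-2 ∈ {Aa ZZ, Aa Zz, aa ZZ, aa Zz}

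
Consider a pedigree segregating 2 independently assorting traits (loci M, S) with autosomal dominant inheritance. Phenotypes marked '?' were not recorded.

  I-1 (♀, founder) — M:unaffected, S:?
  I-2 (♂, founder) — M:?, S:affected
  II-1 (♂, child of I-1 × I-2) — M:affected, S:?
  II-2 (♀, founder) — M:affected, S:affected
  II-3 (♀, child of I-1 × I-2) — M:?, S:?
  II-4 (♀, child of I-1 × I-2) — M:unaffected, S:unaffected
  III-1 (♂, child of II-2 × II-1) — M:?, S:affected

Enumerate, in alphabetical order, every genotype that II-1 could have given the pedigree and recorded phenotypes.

II-1 ∈ {Mm SS, Mm Ss, Mm ss}

M/I-1 un ·: mm
M/I-2 ? ·: Mm
M/II-1 aff I-1×I-2: Mm
M/II-2 aff ·: Mm|MM
M/II-3 ? I-1×I-2: mm|Mm
M/II-4 un I-1×I-2: mm
M/III-1 ? II-2×II-1: mm|Mm|MM
⇒ M over [I-1,I-2,II-1,II-2,II-3,II-4,III-1]: 10 consistent
S/I-1 ? ·: ss|Ss
S/I-2 aff ·: Ss
S/II-1 ? I-1×I-2: ss|Ss|SS
S/II-2 aff ·: Ss|SS
S/II-3 ? I-1×I-2: ss|Ss|SS
S/II-4 un I-1×I-2: ss
S/III-1 aff II-2×II-1: Ss|SS
⇒ S over [I-1,I-2,II-1,II-2,II-3,II-4,III-1]: 39 consistent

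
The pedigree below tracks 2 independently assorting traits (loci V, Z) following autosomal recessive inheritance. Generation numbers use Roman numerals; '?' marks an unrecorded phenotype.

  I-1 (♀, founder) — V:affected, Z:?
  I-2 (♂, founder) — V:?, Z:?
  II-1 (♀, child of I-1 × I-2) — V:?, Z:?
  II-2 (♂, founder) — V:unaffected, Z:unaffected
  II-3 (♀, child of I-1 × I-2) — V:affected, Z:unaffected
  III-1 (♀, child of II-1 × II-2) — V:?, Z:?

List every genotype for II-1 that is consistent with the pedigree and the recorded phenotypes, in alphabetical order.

II-1 ∈ {Vv ZZ, Vv Zz, Vv zz, vv ZZ, vv Zz, vv zz}

V/I-1 aff ·: vv
V/I-2 ? ·: Vv|vv
V/II-1 ? I-1×I-2: Vv|vv
V/II-2 un ·: VV|Vv
V/II-3 aff I-1×I-2: vv
V/III-1 ? II-1×II-2: VV|Vv|vv
⇒ V over [I-1,I-2,II-1,II-2,II-3,III-1]: 11 consistent
Z/I-1 ? ·: ZZ|Zz|zz
Z/I-2 ? ·: ZZ|Zz|zz
Z/II-1 ? I-1×I-2: ZZ|Zz|zz
Z/II-2 un ·: ZZ|Zz
Z/II-3 un I-1×I-2: ZZ|Zz
Z/III-1 ? II-1×II-2: ZZ|Zz|zz
⇒ Z over [I-1,I-2,II-1,II-2,II-3,III-1]: 83 consistent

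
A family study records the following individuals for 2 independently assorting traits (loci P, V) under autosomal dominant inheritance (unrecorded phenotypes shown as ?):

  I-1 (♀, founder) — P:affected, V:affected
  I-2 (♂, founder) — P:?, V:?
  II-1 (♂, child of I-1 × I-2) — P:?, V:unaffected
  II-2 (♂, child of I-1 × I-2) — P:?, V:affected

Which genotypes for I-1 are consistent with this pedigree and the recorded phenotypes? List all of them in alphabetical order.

I-1 ∈ {PP Vv, Pp Vv}

P/I-1 aff ·: Pp|PP
P/I-2 ? ·: pp|Pp|PP
P/II-1 ? I-1×I-2: pp|Pp|PP
P/II-2 ? I-1×I-2: pp|Pp|PP
⇒ P over [I-1,I-2,II-1,II-2]: 23 consistent
V/I-1 aff ·: Vv
V/I-2 ? ·: vv|Vv
V/II-1 un I-1×I-2: vv
V/II-2 aff I-1×I-2: Vv|VV
⇒ V over [I-1,I-2,II-1,II-2]: 3 consistent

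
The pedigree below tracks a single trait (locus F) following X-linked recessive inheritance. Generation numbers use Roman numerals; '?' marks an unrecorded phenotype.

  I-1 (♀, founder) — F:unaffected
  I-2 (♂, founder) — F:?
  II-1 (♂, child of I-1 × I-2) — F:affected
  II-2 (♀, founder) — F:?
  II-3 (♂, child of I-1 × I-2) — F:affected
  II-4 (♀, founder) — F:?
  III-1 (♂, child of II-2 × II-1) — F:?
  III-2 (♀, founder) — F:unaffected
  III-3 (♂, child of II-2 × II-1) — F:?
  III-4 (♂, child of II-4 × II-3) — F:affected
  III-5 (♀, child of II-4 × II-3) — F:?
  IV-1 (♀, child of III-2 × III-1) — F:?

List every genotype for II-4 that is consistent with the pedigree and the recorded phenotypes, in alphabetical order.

II-4 ∈ {X^FX^f, X^fX^f}

F/I-1 un ·: X^FX^f
F/I-2 ? ·: X^FY|X^fY
F/II-1 aff I-1×I-2: X^fY
F/II-2 ? ·: X^FX^F|X^FX^f|X^fX^f
F/II-3 aff I-1×I-2: X^fY
F/II-4 ? ·: X^FX^f|X^fX^f
F/III-1 ? II-2×II-1: X^FY|X^fY
F/III-2 un ·: X^FX^F|X^FX^f
F/III-3 ? II-2×II-1: X^FY|X^fY
F/III-4 aff II-4×II-3: X^fY
F/III-5 ? II-4×II-3: X^FX^f|X^fX^f
F/IV-1 ? III-2×III-1: X^FX^F|X^FX^f|X^fX^f
⇒ F over [I-1,I-2,II-1,II-2,II-3,II-4,III-1,III-2,III-3,III-4,III-5,IV-1]: 108 consistent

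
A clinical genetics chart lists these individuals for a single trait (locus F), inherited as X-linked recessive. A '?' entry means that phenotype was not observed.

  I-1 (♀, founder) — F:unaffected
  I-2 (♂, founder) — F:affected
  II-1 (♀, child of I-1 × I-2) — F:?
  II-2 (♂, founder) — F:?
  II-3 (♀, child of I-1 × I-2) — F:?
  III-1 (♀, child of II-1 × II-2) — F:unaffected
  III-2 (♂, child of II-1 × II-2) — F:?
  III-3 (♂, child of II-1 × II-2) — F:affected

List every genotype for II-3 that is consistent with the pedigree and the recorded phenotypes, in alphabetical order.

F/I-1 un ·: X^FX^F|X^FX^f
F/I-2 aff ·: X^fY
F/II-1 ? I-1×I-2: X^FX^f|X^fX^f
F/II-2 ? ·: X^FY|X^fY
F/II-3 ? I-1×I-2: X^FX^f|X^fX^f
F/III-1 un II-1×II-2: X^FX^F|X^FX^f
F/III-2 ? II-1×II-2: X^FY|X^fY
F/III-3 aff II-1×II-2: X^fY
⇒ F over [I-1,I-2,II-1,II-2,II-3,III-1,III-2,III-3]: 20 consistent

II-3 ∈ {X^FX^f, X^fX^f}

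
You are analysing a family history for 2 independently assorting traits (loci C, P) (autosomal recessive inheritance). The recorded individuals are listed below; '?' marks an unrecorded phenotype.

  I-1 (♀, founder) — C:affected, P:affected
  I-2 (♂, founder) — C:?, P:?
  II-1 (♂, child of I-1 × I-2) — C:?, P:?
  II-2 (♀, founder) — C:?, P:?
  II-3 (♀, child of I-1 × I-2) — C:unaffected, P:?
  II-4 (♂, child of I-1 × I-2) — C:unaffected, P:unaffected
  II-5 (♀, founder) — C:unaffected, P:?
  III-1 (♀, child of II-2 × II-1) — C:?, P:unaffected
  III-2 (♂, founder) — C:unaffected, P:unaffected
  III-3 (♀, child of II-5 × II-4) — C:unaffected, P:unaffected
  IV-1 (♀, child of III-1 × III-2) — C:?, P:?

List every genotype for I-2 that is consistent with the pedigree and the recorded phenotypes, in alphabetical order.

I-2 ∈ {CC PP, CC Pp, Cc PP, Cc Pp}

C/I-1 aff ·: cc
C/I-2 ? ·: CC|Cc
C/II-1 ? I-1×I-2: Cc|cc
C/II-2 ? ·: CC|Cc|cc
C/II-3 un I-1×I-2: Cc
C/II-4 un I-1×I-2: Cc
C/II-5 un ·: CC|Cc
C/III-1 ? II-2×II-1: CC|Cc|cc
C/III-2 un ·: CC|Cc
C/III-3 un II-5×II-4: CC|Cc
C/IV-1 ? III-1×III-2: CC|Cc|cc
⇒ C over [I-1,I-2,II-1,II-2,II-3,II-4,II-5,III-1,III-2,III-3,IV-1]: 280 consistent
P/I-1 aff ·: pp
P/I-2 ? ·: PP|Pp
P/II-1 ? I-1×I-2: Pp|pp
P/II-2 ? ·: PP|Pp|pp
P/II-3 ? I-1×I-2: Pp|pp
P/II-4 un I-1×I-2: Pp
P/II-5 ? ·: PP|Pp|pp
P/III-1 un II-2×II-1: PP|Pp
P/III-2 un ·: PP|Pp
P/III-3 un II-5×II-4: PP|Pp
P/IV-1 ? III-1×III-2: PP|Pp|pp
⇒ P over [I-1,I-2,II-1,II-2,II-3,II-4,II-5,III-1,III-2,III-3,IV-1]: 415 consistent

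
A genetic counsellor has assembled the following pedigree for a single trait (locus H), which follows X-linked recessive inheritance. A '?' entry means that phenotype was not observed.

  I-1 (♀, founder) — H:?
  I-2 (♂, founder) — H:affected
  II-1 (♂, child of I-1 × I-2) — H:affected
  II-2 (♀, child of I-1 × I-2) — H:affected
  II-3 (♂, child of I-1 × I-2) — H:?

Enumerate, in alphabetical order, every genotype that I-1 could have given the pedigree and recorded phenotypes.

H/I-1 ? ·: X^HX^h|X^hX^h
H/I-2 aff ·: X^hY
H/II-1 aff I-1×I-2: X^hY
H/II-2 aff I-1×I-2: X^hX^h
H/II-3 ? I-1×I-2: X^HY|X^hY
⇒ H over [I-1,I-2,II-1,II-2,II-3]: 3 consistent

I-1 ∈ {X^HX^h, X^hX^h}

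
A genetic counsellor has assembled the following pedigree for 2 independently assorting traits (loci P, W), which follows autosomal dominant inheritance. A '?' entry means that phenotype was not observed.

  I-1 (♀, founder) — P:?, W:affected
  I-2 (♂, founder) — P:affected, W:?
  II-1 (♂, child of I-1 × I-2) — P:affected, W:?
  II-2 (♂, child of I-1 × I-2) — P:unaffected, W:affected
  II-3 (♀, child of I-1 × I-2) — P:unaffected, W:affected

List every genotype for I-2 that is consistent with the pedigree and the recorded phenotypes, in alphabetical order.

I-2 ∈ {Pp WW, Pp Ww, Pp ww}

P/I-1 ? ·: pp|Pp
P/I-2 aff ·: Pp
P/II-1 aff I-1×I-2: Pp|PP
P/II-2 un I-1×I-2: pp
P/II-3 un I-1×I-2: pp
⇒ P over [I-1,I-2,II-1,II-2,II-3]: 3 consistent
W/I-1 aff ·: Ww|WW
W/I-2 ? ·: ww|Ww|WW
W/II-1 ? I-1×I-2: ww|Ww|WW
W/II-2 aff I-1×I-2: Ww|WW
W/II-3 aff I-1×I-2: Ww|WW
⇒ W over [I-1,I-2,II-1,II-2,II-3]: 32 consistent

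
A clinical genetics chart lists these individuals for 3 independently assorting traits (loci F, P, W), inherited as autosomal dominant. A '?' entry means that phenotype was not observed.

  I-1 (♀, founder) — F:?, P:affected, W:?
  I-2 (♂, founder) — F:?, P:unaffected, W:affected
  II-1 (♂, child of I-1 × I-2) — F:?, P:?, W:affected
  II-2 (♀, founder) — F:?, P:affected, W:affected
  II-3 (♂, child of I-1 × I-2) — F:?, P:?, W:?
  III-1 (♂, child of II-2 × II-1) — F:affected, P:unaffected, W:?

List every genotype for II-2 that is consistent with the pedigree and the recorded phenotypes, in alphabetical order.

II-2 ∈ {FF Pp WW, FF Pp Ww, Ff Pp WW, Ff Pp Ww, ff Pp WW, ff Pp Ww}

F/I-1 ? ·: ff|Ff|FF
F/I-2 ? ·: ff|Ff|FF
F/II-1 ? I-1×I-2: ff|Ff|FF
F/II-2 ? ·: ff|Ff|FF
F/II-3 ? I-1×I-2: ff|Ff|FF
F/III-1 aff II-2×II-1: Ff|FF
⇒ F over [I-1,I-2,II-1,II-2,II-3,III-1]: 113 consistent
P/I-1 aff ·: Pp|PP
P/I-2 un ·: pp
P/II-1 ? I-1×I-2: pp|Pp
P/II-2 aff ·: Pp
P/II-3 ? I-1×I-2: pp|Pp
P/III-1 un II-2×II-1: pp
⇒ P over [I-1,I-2,II-1,II-2,II-3,III-1]: 5 consistent
W/I-1 ? ·: ww|Ww|WW
W/I-2 aff ·: Ww|WW
W/II-1 aff I-1×I-2: Ww|WW
W/II-2 aff ·: Ww|WW
W/II-3 ? I-1×I-2: ww|Ww|WW
W/III-1 ? II-2×II-1: ww|Ww|WW
⇒ W over [I-1,I-2,II-1,II-2,II-3,III-1]: 74 consistent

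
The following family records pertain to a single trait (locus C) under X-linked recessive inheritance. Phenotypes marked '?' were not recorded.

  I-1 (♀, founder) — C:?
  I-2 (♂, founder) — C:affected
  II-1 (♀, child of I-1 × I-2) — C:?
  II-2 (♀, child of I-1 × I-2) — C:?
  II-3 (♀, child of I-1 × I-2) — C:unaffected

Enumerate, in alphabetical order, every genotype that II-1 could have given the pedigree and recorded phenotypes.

C/I-1 ? ·: X^CX^C|X^CX^c
C/I-2 aff ·: X^cY
C/II-1 ? I-1×I-2: X^CX^c|X^cX^c
C/II-2 ? I-1×I-2: X^CX^c|X^cX^c
C/II-3 un I-1×I-2: X^CX^c
⇒ C over [I-1,I-2,II-1,II-2,II-3]: 5 consistent

II-1 ∈ {X^CX^c, X^cX^c}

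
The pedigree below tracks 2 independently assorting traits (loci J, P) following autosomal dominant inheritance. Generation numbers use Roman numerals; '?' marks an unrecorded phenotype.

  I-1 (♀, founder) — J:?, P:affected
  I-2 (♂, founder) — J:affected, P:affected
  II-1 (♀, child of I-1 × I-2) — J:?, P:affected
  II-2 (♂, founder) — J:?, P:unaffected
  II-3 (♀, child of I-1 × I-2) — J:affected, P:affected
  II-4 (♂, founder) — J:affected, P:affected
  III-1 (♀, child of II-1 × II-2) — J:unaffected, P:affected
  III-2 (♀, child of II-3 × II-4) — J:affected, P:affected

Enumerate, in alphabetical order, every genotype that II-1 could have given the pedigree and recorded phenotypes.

J/I-1 ? ·: jj|Jj|JJ
J/I-2 aff ·: Jj|JJ
J/II-1 ? I-1×I-2: jj|Jj
J/II-2 ? ·: jj|Jj
J/II-3 aff I-1×I-2: Jj|JJ
J/II-4 aff ·: Jj|JJ
J/III-1 un II-1×II-2: jj
J/III-2 aff II-3×II-4: Jj|JJ
⇒ J over [I-1,I-2,II-1,II-2,II-3,II-4,III-1,III-2]: 80 consistent
P/I-1 aff ·: Pp|PP
P/I-2 aff ·: Pp|PP
P/II-1 aff I-1×I-2: Pp|PP
P/II-2 un ·: pp
P/II-3 aff I-1×I-2: Pp|PP
P/II-4 aff ·: Pp|PP
P/III-1 aff II-1×II-2: Pp
P/III-2 aff II-3×II-4: Pp|PP
⇒ P over [I-1,I-2,II-1,II-2,II-3,II-4,III-1,III-2]: 45 consistent

II-1 ∈ {Jj PP, Jj Pp, jj PP, jj Pp}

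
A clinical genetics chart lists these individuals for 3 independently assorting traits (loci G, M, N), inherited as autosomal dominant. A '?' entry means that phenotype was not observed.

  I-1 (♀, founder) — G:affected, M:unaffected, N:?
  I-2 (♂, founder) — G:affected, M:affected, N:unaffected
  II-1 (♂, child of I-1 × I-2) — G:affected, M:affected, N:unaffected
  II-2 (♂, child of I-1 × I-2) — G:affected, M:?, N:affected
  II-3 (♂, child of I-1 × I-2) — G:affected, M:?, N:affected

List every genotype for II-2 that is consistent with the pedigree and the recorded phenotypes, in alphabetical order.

G/I-1 aff ·: Gg|GG
G/I-2 aff ·: Gg|GG
G/II-1 aff I-1×I-2: Gg|GG
G/II-2 aff I-1×I-2: Gg|GG
G/II-3 aff I-1×I-2: Gg|GG
⇒ G over [I-1,I-2,II-1,II-2,II-3]: 25 consistent
M/I-1 un ·: mm
M/I-2 aff ·: Mm|MM
M/II-1 aff I-1×I-2: Mm
M/II-2 ? I-1×I-2: mm|Mm
M/II-3 ? I-1×I-2: mm|Mm
⇒ M over [I-1,I-2,II-1,II-2,II-3]: 5 consistent
N/I-1 ? ·: Nn
N/I-2 un ·: nn
N/II-1 un I-1×I-2: nn
N/II-2 aff I-1×I-2: Nn
N/II-3 aff I-1×I-2: Nn
⇒ N over [I-1,I-2,II-1,II-2,II-3]: 1 consistent

II-2 ∈ {GG Mm Nn, GG mm Nn, Gg Mm Nn, Gg mm Nn}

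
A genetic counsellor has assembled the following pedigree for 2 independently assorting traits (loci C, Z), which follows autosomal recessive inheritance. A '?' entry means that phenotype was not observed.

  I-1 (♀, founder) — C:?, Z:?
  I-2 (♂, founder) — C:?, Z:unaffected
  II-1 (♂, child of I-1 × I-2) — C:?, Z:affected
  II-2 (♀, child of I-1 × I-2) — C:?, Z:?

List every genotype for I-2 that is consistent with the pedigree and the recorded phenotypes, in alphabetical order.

I-2 ∈ {CC Zz, Cc Zz, cc Zz}

C/I-1 ? ·: CC|Cc|cc
C/I-2 ? ·: CC|Cc|cc
C/II-1 ? I-1×I-2: CC|Cc|cc
C/II-2 ? I-1×I-2: CC|Cc|cc
⇒ C over [I-1,I-2,II-1,II-2]: 29 consistent
Z/I-1 ? ·: Zz|zz
Z/I-2 un ·: Zz
Z/II-1 aff I-1×I-2: zz
Z/II-2 ? I-1×I-2: ZZ|Zz|zz
⇒ Z over [I-1,I-2,II-1,II-2]: 5 consistent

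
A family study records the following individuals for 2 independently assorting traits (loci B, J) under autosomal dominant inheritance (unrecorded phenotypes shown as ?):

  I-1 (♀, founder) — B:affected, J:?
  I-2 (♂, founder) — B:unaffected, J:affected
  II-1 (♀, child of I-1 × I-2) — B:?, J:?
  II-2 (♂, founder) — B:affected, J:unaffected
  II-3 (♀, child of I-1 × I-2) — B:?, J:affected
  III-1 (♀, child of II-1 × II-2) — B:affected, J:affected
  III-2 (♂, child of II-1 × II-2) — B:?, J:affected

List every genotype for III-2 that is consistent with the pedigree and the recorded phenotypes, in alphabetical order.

B/I-1 aff ·: Bb|BB
B/I-2 un ·: bb
B/II-1 ? I-1×I-2: bb|Bb
B/II-2 aff ·: Bb|BB
B/II-3 ? I-1×I-2: bb|Bb
B/III-1 aff II-1×II-2: Bb|BB
B/III-2 ? II-1×II-2: bb|Bb|BB
⇒ B over [I-1,I-2,II-1,II-2,II-3,III-1,III-2]: 36 consistent
J/I-1 ? ·: jj|Jj|JJ
J/I-2 aff ·: Jj|JJ
J/II-1 ? I-1×I-2: Jj|JJ
J/II-2 un ·: jj
J/II-3 aff I-1×I-2: Jj|JJ
J/III-1 aff II-1×II-2: Jj
J/III-2 aff II-1×II-2: Jj
⇒ J over [I-1,I-2,II-1,II-2,II-3,III-1,III-2]: 15 consistent

III-2 ∈ {BB Jj, Bb Jj, bb Jj}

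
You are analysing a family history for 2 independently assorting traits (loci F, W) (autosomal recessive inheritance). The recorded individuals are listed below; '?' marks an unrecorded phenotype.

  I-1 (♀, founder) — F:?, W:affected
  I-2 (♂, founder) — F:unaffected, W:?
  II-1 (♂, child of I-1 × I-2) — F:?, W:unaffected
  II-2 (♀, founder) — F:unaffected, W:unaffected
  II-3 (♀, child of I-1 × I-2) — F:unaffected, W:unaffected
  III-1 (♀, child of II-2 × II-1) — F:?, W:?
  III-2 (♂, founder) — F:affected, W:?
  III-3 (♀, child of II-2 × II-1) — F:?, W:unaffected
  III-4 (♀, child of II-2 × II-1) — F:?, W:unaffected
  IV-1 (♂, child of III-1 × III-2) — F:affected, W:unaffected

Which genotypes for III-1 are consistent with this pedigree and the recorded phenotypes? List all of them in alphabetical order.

F/I-1 ? ·: FF|Ff|ff
F/I-2 un ·: FF|Ff
F/II-1 ? I-1×I-2: FF|Ff|ff
F/II-2 un ·: FF|Ff
F/II-3 un I-1×I-2: FF|Ff
F/III-1 ? II-2×II-1: Ff|ff
F/III-2 aff ·: ff
F/III-3 ? II-2×II-1: FF|Ff|ff
F/III-4 ? II-2×II-1: FF|Ff|ff
F/IV-1 aff III-1×III-2: ff
⇒ F over [I-1,I-2,II-1,II-2,II-3,III-1,III-2,III-3,III-4,IV-1]: 231 consistent
W/I-1 aff ·: ww
W/I-2 ? ·: WW|Ww
W/II-1 un I-1×I-2: Ww
W/II-2 un ·: WW|Ww
W/II-3 un I-1×I-2: Ww
W/III-1 ? II-2×II-1: WW|Ww|ww
W/III-2 ? ·: WW|Ww|ww
W/III-3 un II-2×II-1: WW|Ww
W/III-4 un II-2×II-1: WW|Ww
W/IV-1 un III-1×III-2: WW|Ww
⇒ W over [I-1,I-2,II-1,II-2,II-3,III-1,III-2,III-3,III-4,IV-1]: 160 consistent

III-1 ∈ {Ff WW, Ff Ww, Ff ww, ff WW, ff Ww, ff ww}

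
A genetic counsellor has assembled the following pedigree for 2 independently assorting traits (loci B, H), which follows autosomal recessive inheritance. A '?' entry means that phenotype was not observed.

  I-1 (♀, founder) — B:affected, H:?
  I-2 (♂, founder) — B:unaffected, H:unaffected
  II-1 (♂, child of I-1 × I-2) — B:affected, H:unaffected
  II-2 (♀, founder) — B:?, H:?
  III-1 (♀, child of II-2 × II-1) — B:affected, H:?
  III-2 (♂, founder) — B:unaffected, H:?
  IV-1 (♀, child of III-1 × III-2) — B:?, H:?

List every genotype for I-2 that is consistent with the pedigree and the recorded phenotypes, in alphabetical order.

B/I-1 aff ·: bb
B/I-2 un ·: Bb
B/II-1 aff I-1×I-2: bb
B/II-2 ? ·: Bb|bb
B/III-1 aff II-2×II-1: bb
B/III-2 un ·: BB|Bb
B/IV-1 ? III-1×III-2: Bb|bb
⇒ B over [I-1,I-2,II-1,II-2,III-1,III-2,IV-1]: 6 consistent
H/I-1 ? ·: HH|Hh|hh
H/I-2 un ·: HH|Hh
H/II-1 un I-1×I-2: HH|Hh
H/II-2 ? ·: HH|Hh|hh
H/III-1 ? II-2×II-1: HH|Hh|hh
H/III-2 ? ·: HH|Hh|hh
H/IV-1 ? III-1×III-2: HH|Hh|hh
⇒ H over [I-1,I-2,II-1,II-2,III-1,III-2,IV-1]: 273 consistent

I-2 ∈ {Bb HH, Bb Hh}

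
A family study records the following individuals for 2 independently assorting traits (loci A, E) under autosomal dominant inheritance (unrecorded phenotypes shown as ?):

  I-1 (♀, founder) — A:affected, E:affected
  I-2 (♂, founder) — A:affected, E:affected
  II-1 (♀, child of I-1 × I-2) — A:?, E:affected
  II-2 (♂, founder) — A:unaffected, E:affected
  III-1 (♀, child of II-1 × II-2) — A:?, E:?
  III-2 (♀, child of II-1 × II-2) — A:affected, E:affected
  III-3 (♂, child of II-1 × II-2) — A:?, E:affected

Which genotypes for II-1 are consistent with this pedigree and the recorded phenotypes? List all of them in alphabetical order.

A/I-1 aff ·: Aa|AA
A/I-2 aff ·: Aa|AA
A/II-1 ? I-1×I-2: Aa|AA
A/II-2 un ·: aa
A/III-1 ? II-1×II-2: aa|Aa
A/III-2 aff II-1×II-2: Aa
A/III-3 ? II-1×II-2: aa|Aa
⇒ A over [I-1,I-2,II-1,II-2,III-1,III-2,III-3]: 16 consistent
E/I-1 aff ·: Ee|EE
E/I-2 aff ·: Ee|EE
E/II-1 aff I-1×I-2: Ee|EE
E/II-2 aff ·: Ee|EE
E/III-1 ? II-1×II-2: ee|Ee|EE
E/III-2 aff II-1×II-2: Ee|EE
E/III-3 aff II-1×II-2: Ee|EE
⇒ E over [I-1,I-2,II-1,II-2,III-1,III-2,III-3]: 96 consistent

II-1 ∈ {AA EE, AA Ee, Aa EE, Aa Ee}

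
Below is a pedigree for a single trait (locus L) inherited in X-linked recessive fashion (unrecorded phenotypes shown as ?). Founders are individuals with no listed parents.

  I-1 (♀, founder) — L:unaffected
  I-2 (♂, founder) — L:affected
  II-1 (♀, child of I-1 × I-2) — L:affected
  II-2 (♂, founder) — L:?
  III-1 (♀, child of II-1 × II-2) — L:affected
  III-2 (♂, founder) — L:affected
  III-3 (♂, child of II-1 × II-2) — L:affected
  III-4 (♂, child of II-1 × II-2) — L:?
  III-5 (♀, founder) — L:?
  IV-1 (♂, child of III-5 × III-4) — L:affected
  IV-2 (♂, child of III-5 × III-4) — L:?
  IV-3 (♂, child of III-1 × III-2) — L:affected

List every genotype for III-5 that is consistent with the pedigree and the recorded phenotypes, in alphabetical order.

L/I-1 un ·: X^LX^l
L/I-2 aff ·: X^lY
L/II-1 aff I-1×I-2: X^lX^l
L/II-2 ? ·: X^lY
L/III-1 aff II-1×II-2: X^lX^l
L/III-2 aff ·: X^lY
L/III-3 aff II-1×II-2: X^lY
L/III-4 ? II-1×II-2: X^lY
L/III-5 ? ·: X^LX^l|X^lX^l
L/IV-1 aff III-5×III-4: X^lY
L/IV-2 ? III-5×III-4: X^LY|X^lY
L/IV-3 aff III-1×III-2: X^lY
⇒ L over [I-1,I-2,II-1,II-2,III-1,III-2,III-3,III-4,III-5,IV-1,IV-2,IV-3]: 3 consistent

III-5 ∈ {X^LX^l, X^lX^l}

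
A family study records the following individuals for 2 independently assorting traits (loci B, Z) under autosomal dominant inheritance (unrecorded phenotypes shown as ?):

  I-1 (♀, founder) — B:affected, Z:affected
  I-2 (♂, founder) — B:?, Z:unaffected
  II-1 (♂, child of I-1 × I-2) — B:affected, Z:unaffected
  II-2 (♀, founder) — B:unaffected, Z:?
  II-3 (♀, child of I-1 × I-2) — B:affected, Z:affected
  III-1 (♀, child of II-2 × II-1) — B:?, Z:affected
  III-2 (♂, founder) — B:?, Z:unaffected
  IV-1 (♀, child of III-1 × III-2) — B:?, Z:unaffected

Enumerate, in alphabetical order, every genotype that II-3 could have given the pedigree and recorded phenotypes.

II-3 ∈ {BB Zz, Bb Zz}

B/I-1 aff ·: Bb|BB
B/I-2 ? ·: bb|Bb|BB
B/II-1 aff I-1×I-2: Bb|BB
B/II-2 un ·: bb
B/II-3 aff I-1×I-2: Bb|BB
B/III-1 ? II-2×II-1: bb|Bb
B/III-2 ? ·: bb|Bb|BB
B/IV-1 ? III-1×III-2: bb|Bb|BB
⇒ B over [I-1,I-2,II-1,II-2,II-3,III-1,III-2,IV-1]: 137 consistent
Z/I-1 aff ·: Zz
Z/I-2 un ·: zz
Z/II-1 un I-1×I-2: zz
Z/II-2 ? ·: Zz|ZZ
Z/II-3 aff I-1×I-2: Zz
Z/III-1 aff II-2×II-1: Zz
Z/III-2 un ·: zz
Z/IV-1 un III-1×III-2: zz
⇒ Z over [I-1,I-2,II-1,II-2,II-3,III-1,III-2,IV-1]: 2 consistent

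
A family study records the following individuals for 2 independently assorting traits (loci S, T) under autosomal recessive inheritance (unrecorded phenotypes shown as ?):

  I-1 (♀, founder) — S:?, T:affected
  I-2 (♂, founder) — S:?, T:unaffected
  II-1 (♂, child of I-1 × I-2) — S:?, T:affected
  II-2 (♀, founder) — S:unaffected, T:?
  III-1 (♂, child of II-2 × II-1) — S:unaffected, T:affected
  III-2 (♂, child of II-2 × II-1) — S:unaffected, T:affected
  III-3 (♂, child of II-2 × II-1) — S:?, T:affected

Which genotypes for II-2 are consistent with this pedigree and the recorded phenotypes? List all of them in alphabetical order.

II-2 ∈ {SS Tt, SS tt, Ss Tt, Ss tt}

S/I-1 ? ·: SS|Ss|ss
S/I-2 ? ·: SS|Ss|ss
S/II-1 ? I-1×I-2: SS|Ss|ss
S/II-2 un ·: SS|Ss
S/III-1 un II-2×II-1: SS|Ss
S/III-2 un II-2×II-1: SS|Ss
S/III-3 ? II-2×II-1: SS|Ss|ss
⇒ S over [I-1,I-2,II-1,II-2,III-1,III-2,III-3]: 188 consistent
T/I-1 aff ·: tt
T/I-2 un ·: Tt
T/II-1 aff I-1×I-2: tt
T/II-2 ? ·: Tt|tt
T/III-1 aff II-2×II-1: tt
T/III-2 aff II-2×II-1: tt
T/III-3 aff II-2×II-1: tt
⇒ T over [I-1,I-2,II-1,II-2,III-1,III-2,III-3]: 2 consistent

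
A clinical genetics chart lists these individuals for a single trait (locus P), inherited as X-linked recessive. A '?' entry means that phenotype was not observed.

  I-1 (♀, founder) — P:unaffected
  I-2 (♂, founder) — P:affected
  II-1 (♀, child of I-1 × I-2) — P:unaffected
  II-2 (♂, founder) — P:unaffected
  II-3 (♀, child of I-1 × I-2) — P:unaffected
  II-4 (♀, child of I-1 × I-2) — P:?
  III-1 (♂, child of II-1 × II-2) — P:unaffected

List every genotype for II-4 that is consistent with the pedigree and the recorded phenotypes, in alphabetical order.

P/I-1 un ·: X^PX^P|X^PX^p
P/I-2 aff ·: X^pY
P/II-1 un I-1×I-2: X^PX^p
P/II-2 un ·: X^PY
P/II-3 un I-1×I-2: X^PX^p
P/II-4 ? I-1×I-2: X^PX^p|X^pX^p
P/III-1 un II-1×II-2: X^PY
⇒ P over [I-1,I-2,II-1,II-2,II-3,II-4,III-1]: 3 consistent

II-4 ∈ {X^PX^p, X^pX^p}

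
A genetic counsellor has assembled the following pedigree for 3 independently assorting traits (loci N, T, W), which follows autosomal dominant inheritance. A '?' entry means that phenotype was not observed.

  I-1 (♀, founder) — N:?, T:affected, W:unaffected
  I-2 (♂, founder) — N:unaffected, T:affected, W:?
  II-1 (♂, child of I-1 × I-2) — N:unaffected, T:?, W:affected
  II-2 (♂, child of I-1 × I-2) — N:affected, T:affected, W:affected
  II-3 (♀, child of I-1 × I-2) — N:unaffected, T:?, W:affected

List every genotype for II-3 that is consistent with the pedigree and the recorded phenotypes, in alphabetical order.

N/I-1 ? ·: Nn
N/I-2 un ·: nn
N/II-1 un I-1×I-2: nn
N/II-2 aff I-1×I-2: Nn
N/II-3 un I-1×I-2: nn
⇒ N over [I-1,I-2,II-1,II-2,II-3]: 1 consistent
T/I-1 aff ·: Tt|TT
T/I-2 aff ·: Tt|TT
T/II-1 ? I-1×I-2: tt|Tt|TT
T/II-2 aff I-1×I-2: Tt|TT
T/II-3 ? I-1×I-2: tt|Tt|TT
⇒ T over [I-1,I-2,II-1,II-2,II-3]: 35 consistent
W/I-1 un ·: ww
W/I-2 ? ·: Ww|WW
W/II-1 aff I-1×I-2: Ww
W/II-2 aff I-1×I-2: Ww
W/II-3 aff I-1×I-2: Ww
⇒ W over [I-1,I-2,II-1,II-2,II-3]: 2 consistent

II-3 ∈ {nn TT Ww, nn Tt Ww, nn tt Ww}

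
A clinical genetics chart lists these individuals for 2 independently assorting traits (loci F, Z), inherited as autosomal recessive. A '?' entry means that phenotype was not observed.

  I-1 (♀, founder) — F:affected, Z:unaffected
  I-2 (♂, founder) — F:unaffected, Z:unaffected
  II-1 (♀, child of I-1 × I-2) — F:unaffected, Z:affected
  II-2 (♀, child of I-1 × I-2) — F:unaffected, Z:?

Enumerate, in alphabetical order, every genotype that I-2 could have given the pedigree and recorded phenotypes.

F/I-1 aff ·: ff
F/I-2 un ·: FF|Ff
F/II-1 un I-1×I-2: Ff
F/II-2 un I-1×I-2: Ff
⇒ F over [I-1,I-2,II-1,II-2]: 2 consistent
Z/I-1 un ·: Zz
Z/I-2 un ·: Zz
Z/II-1 aff I-1×I-2: zz
Z/II-2 ? I-1×I-2: ZZ|Zz|zz
⇒ Z over [I-1,I-2,II-1,II-2]: 3 consistent

I-2 ∈ {FF Zz, Ff Zz}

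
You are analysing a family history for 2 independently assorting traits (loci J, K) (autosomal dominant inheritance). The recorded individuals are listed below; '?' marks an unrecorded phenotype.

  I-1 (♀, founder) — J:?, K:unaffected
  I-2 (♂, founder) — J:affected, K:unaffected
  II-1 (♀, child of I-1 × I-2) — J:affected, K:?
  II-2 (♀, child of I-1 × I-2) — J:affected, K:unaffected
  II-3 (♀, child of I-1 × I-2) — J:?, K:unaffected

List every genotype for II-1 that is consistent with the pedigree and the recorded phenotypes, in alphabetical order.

II-1 ∈ {JJ kk, Jj kk}

J/I-1 ? ·: jj|Jj|JJ
J/I-2 aff ·: Jj|JJ
J/II-1 aff I-1×I-2: Jj|JJ
J/II-2 aff I-1×I-2: Jj|JJ
J/II-3 ? I-1×I-2: jj|Jj|JJ
⇒ J over [I-1,I-2,II-1,II-2,II-3]: 32 consistent
K/I-1 un ·: kk
K/I-2 un ·: kk
K/II-1 ? I-1×I-2: kk
K/II-2 un I-1×I-2: kk
K/II-3 un I-1×I-2: kk
⇒ K over [I-1,I-2,II-1,II-2,II-3]: 1 consistent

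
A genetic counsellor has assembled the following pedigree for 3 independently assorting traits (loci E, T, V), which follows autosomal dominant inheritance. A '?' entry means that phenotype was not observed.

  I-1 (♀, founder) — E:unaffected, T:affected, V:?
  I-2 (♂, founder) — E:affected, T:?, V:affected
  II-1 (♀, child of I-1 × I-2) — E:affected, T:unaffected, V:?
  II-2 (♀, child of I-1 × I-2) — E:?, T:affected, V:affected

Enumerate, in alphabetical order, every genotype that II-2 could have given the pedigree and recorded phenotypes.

II-2 ∈ {Ee TT VV, Ee TT Vv, Ee Tt VV, Ee Tt Vv, ee TT VV, ee TT Vv, ee Tt VV, ee Tt Vv}

E/I-1 un ·: ee
E/I-2 aff ·: Ee|EE
E/II-1 aff I-1×I-2: Ee
E/II-2 ? I-1×I-2: ee|Ee
⇒ E over [I-1,I-2,II-1,II-2]: 3 consistent
T/I-1 aff ·: Tt
T/I-2 ? ·: tt|Tt
T/II-1 un I-1×I-2: tt
T/II-2 aff I-1×I-2: Tt|TT
⇒ T over [I-1,I-2,II-1,II-2]: 3 consistent
V/I-1 ? ·: vv|Vv|VV
V/I-2 aff ·: Vv|VV
V/II-1 ? I-1×I-2: vv|Vv|VV
V/II-2 aff I-1×I-2: Vv|VV
⇒ V over [I-1,I-2,II-1,II-2]: 18 consistent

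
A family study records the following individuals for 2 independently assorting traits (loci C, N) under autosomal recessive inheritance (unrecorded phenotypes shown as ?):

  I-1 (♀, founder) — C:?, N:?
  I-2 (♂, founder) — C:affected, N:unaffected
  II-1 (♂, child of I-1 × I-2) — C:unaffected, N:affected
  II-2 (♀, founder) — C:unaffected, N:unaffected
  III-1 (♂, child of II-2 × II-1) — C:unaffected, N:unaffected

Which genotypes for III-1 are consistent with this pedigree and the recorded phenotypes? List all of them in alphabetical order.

C/I-1 ? ·: CC|Cc
C/I-2 aff ·: cc
C/II-1 un I-1×I-2: Cc
C/II-2 un ·: CC|Cc
C/III-1 un II-2×II-1: CC|Cc
⇒ C over [I-1,I-2,II-1,II-2,III-1]: 8 consistent
N/I-1 ? ·: Nn|nn
N/I-2 un ·: Nn
N/II-1 aff I-1×I-2: nn
N/II-2 un ·: NN|Nn
N/III-1 un II-2×II-1: Nn
⇒ N over [I-1,I-2,II-1,II-2,III-1]: 4 consistent

III-1 ∈ {CC Nn, Cc Nn}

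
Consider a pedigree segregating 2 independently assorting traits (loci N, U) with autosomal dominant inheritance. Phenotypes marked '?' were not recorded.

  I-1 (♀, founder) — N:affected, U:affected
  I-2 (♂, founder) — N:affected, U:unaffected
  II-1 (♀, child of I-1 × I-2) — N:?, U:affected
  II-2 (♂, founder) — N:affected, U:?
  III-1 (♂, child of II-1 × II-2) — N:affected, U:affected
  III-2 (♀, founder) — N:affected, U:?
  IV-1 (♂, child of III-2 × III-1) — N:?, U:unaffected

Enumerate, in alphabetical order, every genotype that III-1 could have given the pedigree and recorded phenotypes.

III-1 ∈ {NN Uu, Nn Uu}

N/I-1 aff ·: Nn|NN
N/I-2 aff ·: Nn|NN
N/II-1 ? I-1×I-2: nn|Nn|NN
N/II-2 aff ·: Nn|NN
N/III-1 aff II-1×II-2: Nn|NN
N/III-2 aff ·: Nn|NN
N/IV-1 ? III-2×III-1: nn|Nn|NN
⇒ N over [I-1,I-2,II-1,II-2,III-1,III-2,IV-1]: 102 consistent
U/I-1 aff ·: Uu|UU
U/I-2 un ·: uu
U/II-1 aff I-1×I-2: Uu
U/II-2 ? ·: uu|Uu|UU
U/III-1 aff II-1×II-2: Uu
U/III-2 ? ·: uu|Uu
U/IV-1 un III-2×III-1: uu
⇒ U over [I-1,I-2,II-1,II-2,III-1,III-2,IV-1]: 12 consistent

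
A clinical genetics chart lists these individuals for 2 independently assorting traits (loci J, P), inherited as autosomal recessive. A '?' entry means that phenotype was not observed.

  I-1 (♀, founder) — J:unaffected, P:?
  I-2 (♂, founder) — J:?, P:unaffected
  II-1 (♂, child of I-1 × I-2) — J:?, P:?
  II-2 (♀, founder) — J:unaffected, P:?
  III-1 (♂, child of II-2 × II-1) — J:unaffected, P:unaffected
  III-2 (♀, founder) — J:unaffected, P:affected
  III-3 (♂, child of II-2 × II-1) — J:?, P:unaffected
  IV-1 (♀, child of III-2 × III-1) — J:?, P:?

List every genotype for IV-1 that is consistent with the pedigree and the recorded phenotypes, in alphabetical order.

IV-1 ∈ {JJ Pp, JJ pp, Jj Pp, Jj pp, jj Pp, jj pp}

J/I-1 un ·: JJ|Jj
J/I-2 ? ·: JJ|Jj|jj
J/II-1 ? I-1×I-2: JJ|Jj|jj
J/II-2 un ·: JJ|Jj
J/III-1 un II-2×II-1: JJ|Jj
J/III-2 un ·: JJ|Jj
J/III-3 ? II-2×II-1: JJ|Jj|jj
J/IV-1 ? III-2×III-1: JJ|Jj|jj
⇒ J over [I-1,I-2,II-1,II-2,III-1,III-2,III-3,IV-1]: 306 consistent
P/I-1 ? ·: PP|Pp|pp
P/I-2 un ·: PP|Pp
P/II-1 ? I-1×I-2: PP|Pp|pp
P/II-2 ? ·: PP|Pp|pp
P/III-1 un II-2×II-1: PP|Pp
P/III-2 aff ·: pp
P/III-3 un II-2×II-1: PP|Pp
P/IV-1 ? III-2×III-1: Pp|pp
⇒ P over [I-1,I-2,II-1,II-2,III-1,III-2,III-3,IV-1]: 114 consistent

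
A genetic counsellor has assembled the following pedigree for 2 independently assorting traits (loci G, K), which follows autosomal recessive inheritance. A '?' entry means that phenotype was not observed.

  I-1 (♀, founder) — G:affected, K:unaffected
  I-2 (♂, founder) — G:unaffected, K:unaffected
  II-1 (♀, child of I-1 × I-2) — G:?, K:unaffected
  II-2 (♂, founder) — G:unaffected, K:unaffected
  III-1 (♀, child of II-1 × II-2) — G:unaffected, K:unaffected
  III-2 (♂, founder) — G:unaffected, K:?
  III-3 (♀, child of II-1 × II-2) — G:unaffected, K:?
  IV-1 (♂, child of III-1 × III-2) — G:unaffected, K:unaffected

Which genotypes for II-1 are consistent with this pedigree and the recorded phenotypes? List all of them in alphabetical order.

II-1 ∈ {Gg KK, Gg Kk, gg KK, gg Kk}

G/I-1 aff ·: gg
G/I-2 un ·: GG|Gg
G/II-1 ? I-1×I-2: Gg|gg
G/II-2 un ·: GG|Gg
G/III-1 un II-1×II-2: GG|Gg
G/III-2 un ·: GG|Gg
G/III-3 un II-1×II-2: GG|Gg
G/IV-1 un III-1×III-2: GG|Gg
⇒ G over [I-1,I-2,II-1,II-2,III-1,III-2,III-3,IV-1]: 64 consistent
K/I-1 un ·: KK|Kk
K/I-2 un ·: KK|Kk
K/II-1 un I-1×I-2: KK|Kk
K/II-2 un ·: KK|Kk
K/III-1 un II-1×II-2: KK|Kk
K/III-2 ? ·: KK|Kk|kk
K/III-3 ? II-1×II-2: KK|Kk|kk
K/IV-1 un III-1×III-2: KK|Kk
⇒ K over [I-1,I-2,II-1,II-2,III-1,III-2,III-3,IV-1]: 223 consistent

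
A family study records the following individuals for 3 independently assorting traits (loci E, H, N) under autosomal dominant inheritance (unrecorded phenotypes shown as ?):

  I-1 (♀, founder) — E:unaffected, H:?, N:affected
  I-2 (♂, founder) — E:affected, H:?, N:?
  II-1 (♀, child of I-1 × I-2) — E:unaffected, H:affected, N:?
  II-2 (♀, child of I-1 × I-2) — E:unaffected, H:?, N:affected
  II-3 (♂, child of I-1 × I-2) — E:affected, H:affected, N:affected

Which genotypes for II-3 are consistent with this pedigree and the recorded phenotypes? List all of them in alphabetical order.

II-3 ∈ {Ee HH NN, Ee HH Nn, Ee Hh NN, Ee Hh Nn}

E/I-1 un ·: ee
E/I-2 aff ·: Ee
E/II-1 un I-1×I-2: ee
E/II-2 un I-1×I-2: ee
E/II-3 aff I-1×I-2: Ee
⇒ E over [I-1,I-2,II-1,II-2,II-3]: 1 consistent
H/I-1 ? ·: hh|Hh|HH
H/I-2 ? ·: hh|Hh|HH
H/II-1 aff I-1×I-2: Hh|HH
H/II-2 ? I-1×I-2: hh|Hh|HH
H/II-3 aff I-1×I-2: Hh|HH
⇒ H over [I-1,I-2,II-1,II-2,II-3]: 35 consistent
N/I-1 aff ·: Nn|NN
N/I-2 ? ·: nn|Nn|NN
N/II-1 ? I-1×I-2: nn|Nn|NN
N/II-2 aff I-1×I-2: Nn|NN
N/II-3 aff I-1×I-2: Nn|NN
⇒ N over [I-1,I-2,II-1,II-2,II-3]: 32 consistent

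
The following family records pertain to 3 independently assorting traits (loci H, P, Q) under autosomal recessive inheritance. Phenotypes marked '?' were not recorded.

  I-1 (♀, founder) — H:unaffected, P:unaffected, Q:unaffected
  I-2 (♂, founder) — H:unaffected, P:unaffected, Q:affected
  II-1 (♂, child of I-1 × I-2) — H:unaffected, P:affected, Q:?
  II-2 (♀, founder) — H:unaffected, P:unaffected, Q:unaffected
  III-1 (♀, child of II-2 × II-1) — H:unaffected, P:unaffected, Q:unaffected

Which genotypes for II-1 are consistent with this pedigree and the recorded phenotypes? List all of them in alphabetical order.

II-1 ∈ {HH pp Qq, HH pp qq, Hh pp Qq, Hh pp qq}

H/I-1 un ·: HH|Hh
H/I-2 un ·: HH|Hh
H/II-1 un I-1×I-2: HH|Hh
H/II-2 un ·: HH|Hh
H/III-1 un II-2×II-1: HH|Hh
⇒ H over [I-1,I-2,II-1,II-2,III-1]: 24 consistent
P/I-1 un ·: Pp
P/I-2 un ·: Pp
P/II-1 aff I-1×I-2: pp
P/II-2 un ·: PP|Pp
P/III-1 un II-2×II-1: Pp
⇒ P over [I-1,I-2,II-1,II-2,III-1]: 2 consistent
Q/I-1 un ·: QQ|Qq
Q/I-2 aff ·: qq
Q/II-1 ? I-1×I-2: Qq|qq
Q/II-2 un ·: QQ|Qq
Q/III-1 un II-2×II-1: QQ|Qq
⇒ Q over [I-1,I-2,II-1,II-2,III-1]: 10 consistent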